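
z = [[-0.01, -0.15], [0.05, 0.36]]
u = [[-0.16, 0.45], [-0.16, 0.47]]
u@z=[[0.02, 0.19], [0.03, 0.19]]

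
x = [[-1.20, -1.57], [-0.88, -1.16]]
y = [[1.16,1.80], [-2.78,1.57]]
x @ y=[[2.97, -4.62], [2.20, -3.41]]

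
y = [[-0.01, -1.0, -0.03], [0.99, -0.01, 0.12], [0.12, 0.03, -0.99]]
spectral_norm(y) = 1.00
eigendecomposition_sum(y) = [[-0.00+0.50j, (-0.5-0j), (-0.04+0.02j)],  [0.50+0.00j, (-0+0.5j), (0.02+0.04j)],  [(0.04+0.02j), (-0.02+0.04j), 0.00+0.00j]] + [[-0.00-0.50j, -0.50+0.00j, -0.04-0.02j], [0.50-0.00j, (-0-0.5j), 0.02-0.04j], [0.04-0.02j, (-0.02-0.04j), 0.00-0.00j]] + [[(-0+0j), -0.00+0.00j, 0.05+0.00j], [(-0+0j), -0.01+0.00j, 0.07+0.00j], [(0.04-0j), 0.08-0.00j, (-0.99-0j)]]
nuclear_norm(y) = 3.00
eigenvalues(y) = [(-0.01+1j), (-0.01-1j), (-1+0j)]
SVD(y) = [[-0.91, 0.02, 0.42], [0.38, -0.37, 0.85], [0.17, 0.93, 0.33]] @ diag([1.0013778617745683, 0.9977449545630497, 0.9963670927884817]) @ [[0.41,0.91,-0.09], [-0.26,0.02,-0.97], [0.88,-0.42,-0.24]]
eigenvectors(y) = [[-0.71+0.00j, -0.71-0.00j, (-0.05+0j)], [0.00+0.70j, -0.7j, (-0.08+0j)], [-0.03+0.05j, -0.03-0.05j, 1.00+0.00j]]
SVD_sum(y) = [[-0.37,  -0.83,  0.09],[0.16,  0.35,  -0.04],[0.07,  0.15,  -0.02]] + [[-0.00, 0.0, -0.02], [0.10, -0.01, 0.36], [-0.24, 0.01, -0.89]] + [[0.37, -0.17, -0.10],[0.74, -0.35, -0.2],[0.29, -0.14, -0.08]]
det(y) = -1.00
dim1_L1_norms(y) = [1.04, 1.12, 1.14]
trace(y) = -1.01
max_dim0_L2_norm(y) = 1.0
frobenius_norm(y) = 1.73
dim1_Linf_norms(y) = [1.0, 0.99, 0.99]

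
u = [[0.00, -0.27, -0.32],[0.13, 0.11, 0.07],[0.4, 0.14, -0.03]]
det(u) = -0.00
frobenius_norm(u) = 0.62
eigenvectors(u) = [[-0.70+0.00j, -0.70-0.00j, (0.3+0j)],[0.16+0.22j, (0.16-0.22j), -0.73+0.00j],[-0.04+0.66j, (-0.04-0.66j), (0.62+0j)]]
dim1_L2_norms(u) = [0.42, 0.18, 0.42]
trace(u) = 0.08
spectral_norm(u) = 0.49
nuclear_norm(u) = 0.88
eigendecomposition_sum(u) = [[-0.00+0.21j, -0.14+0.08j, -0.16-0.01j], [(0.07-0.05j), (0.06+0.02j), 0.03+0.05j], [(0.2+0.01j), (0.07+0.13j), (-0.01+0.15j)]] + [[(-0-0.21j), -0.14-0.08j, (-0.16+0.01j)], [0.07+0.05j, 0.06-0.02j, 0.03-0.05j], [(0.2-0.01j), (0.07-0.13j), (-0.01-0.15j)]] + [[0.00+0.00j, 0.00-0.00j, (-0-0j)], [(-0-0j), -0.00+0.00j, 0.00+0.00j], [0j, 0.00-0.00j, -0.00-0.00j]]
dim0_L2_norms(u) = [0.42, 0.32, 0.33]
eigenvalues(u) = [(0.04+0.39j), (0.04-0.39j), (-0+0j)]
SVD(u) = [[0.61, 0.76, -0.23], [-0.38, 0.02, -0.93], [-0.70, 0.65, 0.30]] @ diag([0.4898866564909755, 0.38692055575011614, 0.0018834357208033401]) @ [[-0.67,-0.62,-0.41], [0.68,-0.29,-0.68], [-0.3,0.73,-0.61]]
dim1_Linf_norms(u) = [0.32, 0.13, 0.4]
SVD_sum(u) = [[-0.2,  -0.18,  -0.12], [0.12,  0.11,  0.07], [0.23,  0.21,  0.14]] + [[0.20, -0.09, -0.2], [0.01, -0.0, -0.01], [0.17, -0.07, -0.17]] + [[0.0, -0.0, 0.00], [0.0, -0.0, 0.0], [-0.0, 0.00, -0.00]]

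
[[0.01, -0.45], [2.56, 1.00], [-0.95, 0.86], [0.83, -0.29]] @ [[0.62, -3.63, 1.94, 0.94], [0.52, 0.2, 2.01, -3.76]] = [[-0.23, -0.13, -0.89, 1.7], [2.11, -9.09, 6.98, -1.35], [-0.14, 3.62, -0.11, -4.13], [0.36, -3.07, 1.03, 1.87]]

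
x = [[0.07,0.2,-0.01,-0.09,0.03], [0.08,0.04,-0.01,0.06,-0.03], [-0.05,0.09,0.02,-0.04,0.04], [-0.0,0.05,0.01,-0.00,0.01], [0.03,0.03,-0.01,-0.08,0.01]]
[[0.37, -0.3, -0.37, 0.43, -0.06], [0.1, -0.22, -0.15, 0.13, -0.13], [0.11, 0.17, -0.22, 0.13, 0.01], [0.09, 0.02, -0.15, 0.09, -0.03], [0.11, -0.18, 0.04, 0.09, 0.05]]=x @ [[1.57,-3.97,0.1,1.49,-0.32],  [1.13,0.50,-2.57,1.47,-0.74],  [2.57,1.08,-2.74,0.56,-0.53],  [-0.6,0.64,-1.0,0.07,-0.83],  [0.31,-1.67,0.73,1.59,0.95]]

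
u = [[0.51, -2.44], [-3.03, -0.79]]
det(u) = -7.80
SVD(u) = [[0.1, 0.99], [0.99, -0.10]] @ diag([3.137713415806468, 2.48464374111624]) @ [[-0.94,-0.33], [0.33,-0.94]]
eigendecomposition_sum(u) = [[1.64, -1.16], [-1.44, 1.02]] + [[-1.13, -1.28], [-1.59, -1.81]]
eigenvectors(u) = [[0.75,0.58], [-0.66,0.82]]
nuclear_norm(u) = 5.62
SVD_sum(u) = [[-0.31,-0.11], [-2.94,-1.04]] + [[0.82, -2.33],[-0.09, 0.25]]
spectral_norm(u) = 3.14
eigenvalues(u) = [2.66, -2.94]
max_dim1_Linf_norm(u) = 3.03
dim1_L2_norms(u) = [2.49, 3.13]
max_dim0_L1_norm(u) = 3.54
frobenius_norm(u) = 4.00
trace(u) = -0.28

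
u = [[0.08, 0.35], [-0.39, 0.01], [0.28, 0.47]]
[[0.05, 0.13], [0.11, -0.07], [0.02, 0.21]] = u @ [[-0.27, 0.18],[0.20, 0.34]]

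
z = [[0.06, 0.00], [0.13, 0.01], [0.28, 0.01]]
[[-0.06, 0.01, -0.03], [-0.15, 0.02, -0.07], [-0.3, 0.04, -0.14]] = z @[[-1.02, 0.12, -0.47], [-1.72, 0.20, -0.78]]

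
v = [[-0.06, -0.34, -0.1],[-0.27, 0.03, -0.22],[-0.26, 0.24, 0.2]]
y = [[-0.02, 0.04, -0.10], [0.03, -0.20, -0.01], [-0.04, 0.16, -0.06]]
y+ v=[[-0.08, -0.30, -0.20], [-0.24, -0.17, -0.23], [-0.30, 0.40, 0.14]]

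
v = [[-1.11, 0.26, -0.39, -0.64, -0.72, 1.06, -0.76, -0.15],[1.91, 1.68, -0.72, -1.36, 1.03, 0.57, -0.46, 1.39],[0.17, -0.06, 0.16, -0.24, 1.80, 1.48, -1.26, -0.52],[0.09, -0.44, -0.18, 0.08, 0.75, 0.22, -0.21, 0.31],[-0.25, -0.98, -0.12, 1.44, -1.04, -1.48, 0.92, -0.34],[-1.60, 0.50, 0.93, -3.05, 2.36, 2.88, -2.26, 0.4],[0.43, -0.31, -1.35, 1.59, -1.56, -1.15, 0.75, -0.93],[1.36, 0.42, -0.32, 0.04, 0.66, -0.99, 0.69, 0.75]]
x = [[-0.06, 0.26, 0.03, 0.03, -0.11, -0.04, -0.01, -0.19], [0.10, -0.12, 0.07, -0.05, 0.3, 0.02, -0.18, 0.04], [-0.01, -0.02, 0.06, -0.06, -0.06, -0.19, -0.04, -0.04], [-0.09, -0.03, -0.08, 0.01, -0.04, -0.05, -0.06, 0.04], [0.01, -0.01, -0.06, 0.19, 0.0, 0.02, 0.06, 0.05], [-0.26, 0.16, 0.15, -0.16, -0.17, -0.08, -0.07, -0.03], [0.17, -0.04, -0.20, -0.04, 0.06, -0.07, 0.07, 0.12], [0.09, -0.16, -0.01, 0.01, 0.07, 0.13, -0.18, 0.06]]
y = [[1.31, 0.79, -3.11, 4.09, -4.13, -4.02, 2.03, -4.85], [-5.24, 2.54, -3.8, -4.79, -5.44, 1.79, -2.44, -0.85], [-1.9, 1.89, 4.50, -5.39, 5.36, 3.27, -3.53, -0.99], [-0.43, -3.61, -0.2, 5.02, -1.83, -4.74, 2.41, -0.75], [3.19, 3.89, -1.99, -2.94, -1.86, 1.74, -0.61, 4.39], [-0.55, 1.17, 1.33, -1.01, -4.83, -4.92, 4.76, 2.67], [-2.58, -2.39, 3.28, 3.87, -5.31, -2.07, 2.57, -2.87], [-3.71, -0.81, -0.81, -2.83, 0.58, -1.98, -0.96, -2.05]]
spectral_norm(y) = 17.38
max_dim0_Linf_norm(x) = 0.3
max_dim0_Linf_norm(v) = 3.05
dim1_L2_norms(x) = [0.35, 0.4, 0.22, 0.16, 0.22, 0.43, 0.32, 0.3]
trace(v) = 4.15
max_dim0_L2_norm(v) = 4.06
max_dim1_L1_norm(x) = 1.08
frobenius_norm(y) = 25.38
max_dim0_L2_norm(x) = 0.38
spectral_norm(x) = 0.64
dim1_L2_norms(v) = [2.03, 3.52, 2.72, 1.0, 2.71, 5.67, 3.13, 2.14]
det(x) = 0.00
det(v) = -0.62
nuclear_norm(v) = 16.70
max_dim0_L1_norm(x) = 0.81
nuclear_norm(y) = 57.77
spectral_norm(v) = 7.42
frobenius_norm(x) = 0.88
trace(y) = 7.11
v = x @ y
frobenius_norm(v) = 8.87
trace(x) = -0.06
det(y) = -187185.57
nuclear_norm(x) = 2.07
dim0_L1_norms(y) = [18.91, 17.09, 19.02, 29.94, 29.34, 24.53, 19.31, 19.42]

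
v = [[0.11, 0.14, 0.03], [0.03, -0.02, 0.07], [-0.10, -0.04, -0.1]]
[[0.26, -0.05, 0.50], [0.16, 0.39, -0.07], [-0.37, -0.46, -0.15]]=v @ [[4.59, -0.07, 0.34], [-1.7, -1.39, 3.33], [-0.19, 5.19, -0.15]]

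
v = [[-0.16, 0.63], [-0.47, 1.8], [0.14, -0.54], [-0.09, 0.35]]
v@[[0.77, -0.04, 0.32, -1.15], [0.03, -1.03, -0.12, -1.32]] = [[-0.10, -0.64, -0.13, -0.65], [-0.31, -1.84, -0.37, -1.84], [0.09, 0.55, 0.11, 0.55], [-0.06, -0.36, -0.07, -0.36]]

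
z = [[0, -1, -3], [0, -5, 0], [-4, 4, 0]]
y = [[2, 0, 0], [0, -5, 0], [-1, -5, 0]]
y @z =[[0, -2, -6], [0, 25, 0], [0, 26, 3]]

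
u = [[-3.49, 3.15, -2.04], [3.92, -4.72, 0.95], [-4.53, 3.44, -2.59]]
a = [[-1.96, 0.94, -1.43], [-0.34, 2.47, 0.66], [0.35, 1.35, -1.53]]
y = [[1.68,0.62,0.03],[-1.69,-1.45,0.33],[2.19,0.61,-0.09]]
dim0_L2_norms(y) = [3.24, 1.69, 0.34]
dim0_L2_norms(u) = [6.93, 6.64, 3.43]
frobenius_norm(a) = 4.21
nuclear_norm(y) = 4.45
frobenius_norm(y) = 3.67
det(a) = 10.77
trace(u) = -10.80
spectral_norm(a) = 3.27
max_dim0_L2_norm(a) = 2.97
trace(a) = -1.02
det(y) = 0.30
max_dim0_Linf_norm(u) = 4.72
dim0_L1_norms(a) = [2.65, 4.76, 3.62]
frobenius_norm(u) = 10.19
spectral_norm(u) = 10.06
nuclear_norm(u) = 11.87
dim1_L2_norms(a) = [2.6, 2.58, 2.07]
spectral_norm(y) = 3.59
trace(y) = 0.14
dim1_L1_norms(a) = [4.33, 3.47, 3.23]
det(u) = 3.28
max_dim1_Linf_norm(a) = 2.47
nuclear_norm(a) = 6.96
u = y @ a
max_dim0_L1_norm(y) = 5.56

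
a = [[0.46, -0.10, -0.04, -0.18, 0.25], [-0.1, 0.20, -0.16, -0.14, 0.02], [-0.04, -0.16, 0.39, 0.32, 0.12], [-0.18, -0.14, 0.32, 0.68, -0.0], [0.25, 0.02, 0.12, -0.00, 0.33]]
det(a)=-0.000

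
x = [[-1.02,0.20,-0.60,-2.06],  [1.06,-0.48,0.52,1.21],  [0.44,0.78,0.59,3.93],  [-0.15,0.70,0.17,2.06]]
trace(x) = 1.15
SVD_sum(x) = [[-0.43, -0.28, -0.39, -2.15],[0.26, 0.18, 0.24, 1.33],[0.77, 0.51, 0.70, 3.88],[0.39, 0.26, 0.36, 1.98]] + [[-0.59,0.49,-0.21,0.09], [0.8,-0.65,0.28,-0.12], [-0.33,0.27,-0.11,0.05], [-0.54,0.44,-0.19,0.08]] + [[-0.0, -0.0, -0.00, 0.00], [-0.00, -0.00, -0.00, 0.00], [0.00, 0.00, 0.0, -0.00], [-0.0, -0.0, -0.0, 0.00]] + [[0.00,0.00,-0.0,0.00], [0.0,0.00,-0.00,0.0], [0.00,0.00,-0.0,0.0], [-0.00,-0.0,0.00,-0.0]]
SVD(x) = [[-0.43,0.50,-0.56,-0.50], [0.26,-0.68,-0.67,-0.16], [0.77,0.28,0.16,-0.55], [0.39,0.46,-0.47,0.65]] @ diag([5.256730649798853, 1.5872172044000967, 0.004857113449259879, 0.0009110272296348839]) @ [[0.19, 0.13, 0.17, 0.96], [-0.74, 0.61, -0.26, 0.11], [0.47, 0.77, 0.35, -0.26], [-0.44, -0.15, 0.88, -0.05]]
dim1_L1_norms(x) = [3.88, 3.27, 5.74, 3.08]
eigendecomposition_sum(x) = [[-0.08-0.00j, -0.43-0.00j, -0.22-0.00j, (-1.73+0j)], [0.04+0.00j, 0.21+0.00j, 0.11+0.00j, 0.85-0.00j], [0.17+0.00j, (0.96+0j), (0.48+0j), (3.84-0j)], [0.10+0.00j, 0.53+0.00j, (0.27+0j), (2.15-0j)]] + [[-0.94-0.00j, (0.63-0j), (-0.38-0j), (-0.33+0j)], [1.02+0.00j, (-0.69+0j), (0.42+0j), (0.36-0j)], [(0.26+0j), -0.18+0.00j, (0.11+0j), 0.09-0.00j], [(-0.25-0j), (0.17-0j), -0.10-0.00j, (-0.09+0j)]] + [[(-0-0j), (-0+0j), (-0-0j), 0j], [(-0+0j), (-0+0j), (-0-0j), 0.00+0.00j], [0j, 0.00+0.00j, 0.00+0.00j, -0.00-0.00j], [0.00-0.00j, (-0-0j), 0.00-0.00j, -0.00+0.00j]] + [[-0.00+0.00j,(-0-0j),-0.00+0.00j,-0j], [-0.00-0.00j,-0.00-0.00j,(-0+0j),-0j], [0.00-0.00j,0.00-0.00j,0.00-0.00j,-0.00+0.00j], [0.00+0.00j,-0.00+0.00j,0.00+0.00j,(-0-0j)]]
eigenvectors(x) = [[(0.36+0j), (0.65+0j), (0.44-0.22j), (0.44+0.22j)], [-0.18+0.00j, -0.71+0.00j, 0.19-0.28j, 0.19+0.28j], [(-0.8+0j), (-0.18+0j), (-0.8+0j), -0.80-0.00j], [(-0.45+0j), (0.17+0j), (0.03+0.08j), 0.03-0.08j]]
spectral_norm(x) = 5.26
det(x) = -0.00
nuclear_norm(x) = 6.85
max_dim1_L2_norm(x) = 4.07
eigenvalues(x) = [(2.76+0j), (-1.61+0j), (-0+0j), (-0-0j)]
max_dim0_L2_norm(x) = 5.04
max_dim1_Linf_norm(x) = 3.93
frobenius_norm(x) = 5.49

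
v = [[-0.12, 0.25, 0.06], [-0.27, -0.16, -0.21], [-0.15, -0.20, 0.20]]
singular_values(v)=[0.41, 0.3, 0.26]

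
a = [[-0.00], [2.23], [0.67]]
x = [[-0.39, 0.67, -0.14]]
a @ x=[[0.00, 0.0, 0.00], [-0.87, 1.49, -0.31], [-0.26, 0.45, -0.09]]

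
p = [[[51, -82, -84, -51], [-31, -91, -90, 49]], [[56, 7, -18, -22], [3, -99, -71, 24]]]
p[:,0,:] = [[51, -82, -84, -51], [56, 7, -18, -22]]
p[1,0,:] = [56, 7, -18, -22]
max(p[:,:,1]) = 7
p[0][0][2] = -84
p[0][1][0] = -31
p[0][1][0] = -31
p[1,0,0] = 56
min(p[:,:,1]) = -99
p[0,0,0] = 51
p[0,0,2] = -84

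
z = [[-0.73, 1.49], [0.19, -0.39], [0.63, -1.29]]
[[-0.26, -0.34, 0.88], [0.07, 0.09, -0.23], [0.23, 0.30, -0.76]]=z @ [[-0.03, 0.02, -0.35], [-0.19, -0.22, 0.42]]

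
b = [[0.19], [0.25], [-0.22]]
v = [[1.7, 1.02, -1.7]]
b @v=[[0.32, 0.19, -0.32],[0.42, 0.26, -0.42],[-0.37, -0.22, 0.37]]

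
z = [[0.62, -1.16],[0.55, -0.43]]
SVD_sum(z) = [[0.72, -1.1], [0.36, -0.55]] + [[-0.1, -0.06], [0.19, 0.12]]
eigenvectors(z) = [[0.82+0.00j, 0.82-0.00j], [0.37-0.43j, 0.37+0.43j]]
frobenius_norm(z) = 1.49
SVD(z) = [[-0.89, -0.45], [-0.45, 0.89]] @ diag([1.4674271339176093, 0.25309604232849947]) @ [[-0.55, 0.84], [0.84, 0.55]]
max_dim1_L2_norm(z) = 1.32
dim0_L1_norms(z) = [1.17, 1.59]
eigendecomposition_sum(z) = [[(0.31+0.26j),(-0.58+0.09j)], [0.27-0.04j,-0.22+0.34j]] + [[0.31-0.26j, -0.58-0.09j], [(0.28+0.04j), -0.22-0.34j]]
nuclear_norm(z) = 1.72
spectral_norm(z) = 1.47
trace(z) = 0.19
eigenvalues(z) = [(0.09+0.6j), (0.09-0.6j)]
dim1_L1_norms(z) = [1.78, 0.98]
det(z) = 0.37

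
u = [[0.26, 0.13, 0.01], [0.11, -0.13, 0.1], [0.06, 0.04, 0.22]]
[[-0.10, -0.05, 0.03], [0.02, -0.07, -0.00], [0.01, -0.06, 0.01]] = u@[[-0.26,-0.25,0.05], [-0.24,0.16,0.10], [0.17,-0.22,0.03]]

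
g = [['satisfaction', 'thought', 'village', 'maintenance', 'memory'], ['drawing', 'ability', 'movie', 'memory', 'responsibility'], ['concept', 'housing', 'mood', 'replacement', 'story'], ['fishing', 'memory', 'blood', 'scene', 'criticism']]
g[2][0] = 'concept'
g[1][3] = 'memory'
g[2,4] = 'story'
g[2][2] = 'mood'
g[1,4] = 'responsibility'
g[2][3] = 'replacement'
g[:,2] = ['village', 'movie', 'mood', 'blood']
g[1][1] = 'ability'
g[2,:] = ['concept', 'housing', 'mood', 'replacement', 'story']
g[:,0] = ['satisfaction', 'drawing', 'concept', 'fishing']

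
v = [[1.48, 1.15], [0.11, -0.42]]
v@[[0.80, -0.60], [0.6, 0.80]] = [[1.87, 0.03], [-0.16, -0.40]]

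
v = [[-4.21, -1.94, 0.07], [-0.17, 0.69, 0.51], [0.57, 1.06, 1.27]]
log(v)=[[1.39+3.07j, 0.84+1.22j, (-0.3-0.15j)], [0.16+0.14j, (-0.54+0.06j), (0.59-0.01j)], [-0.20-0.34j, 0.91-0.14j, 0.05+0.02j]]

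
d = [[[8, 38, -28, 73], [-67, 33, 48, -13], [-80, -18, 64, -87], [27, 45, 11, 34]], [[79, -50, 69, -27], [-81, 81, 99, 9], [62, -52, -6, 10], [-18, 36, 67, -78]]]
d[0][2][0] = -80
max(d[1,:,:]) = 99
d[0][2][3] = -87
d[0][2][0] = -80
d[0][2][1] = -18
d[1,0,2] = 69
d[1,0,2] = 69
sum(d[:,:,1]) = 113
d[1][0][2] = 69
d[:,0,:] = [[8, 38, -28, 73], [79, -50, 69, -27]]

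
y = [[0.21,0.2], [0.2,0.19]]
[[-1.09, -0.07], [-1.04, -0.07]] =y@ [[-2.93, -2.44], [-2.39, 2.21]]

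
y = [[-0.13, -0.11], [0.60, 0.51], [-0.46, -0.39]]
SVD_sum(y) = [[-0.13, -0.11], [0.6, 0.51], [-0.46, -0.39]] + [[-0.00, 0.00], [-0.00, 0.0], [-0.00, 0.00]]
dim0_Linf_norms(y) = [0.6, 0.51]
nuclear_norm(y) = 1.01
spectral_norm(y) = 1.01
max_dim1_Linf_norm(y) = 0.6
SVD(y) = [[-0.17, -0.43],  [0.78, -0.6],  [-0.60, -0.67]] @ diag([1.0063794243789876, 0.0006739336893052288]) @ [[0.76, 0.65], [0.65, -0.76]]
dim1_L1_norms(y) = [0.24, 1.11, 0.85]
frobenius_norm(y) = 1.01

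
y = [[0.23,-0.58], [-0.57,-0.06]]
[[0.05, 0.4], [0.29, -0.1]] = y @ [[-0.48, 0.23], [-0.27, -0.60]]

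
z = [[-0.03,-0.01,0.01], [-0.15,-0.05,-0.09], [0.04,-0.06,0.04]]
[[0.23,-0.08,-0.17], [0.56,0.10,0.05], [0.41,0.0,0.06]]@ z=[[-0.00,0.01,0.00], [-0.03,-0.01,-0.0], [-0.01,-0.01,0.01]]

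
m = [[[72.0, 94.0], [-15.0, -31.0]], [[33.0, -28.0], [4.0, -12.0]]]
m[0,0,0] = 72.0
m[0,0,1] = 94.0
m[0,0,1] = 94.0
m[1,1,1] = -12.0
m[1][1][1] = -12.0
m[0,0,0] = 72.0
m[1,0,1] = -28.0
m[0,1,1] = -31.0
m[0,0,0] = 72.0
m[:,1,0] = [-15.0, 4.0]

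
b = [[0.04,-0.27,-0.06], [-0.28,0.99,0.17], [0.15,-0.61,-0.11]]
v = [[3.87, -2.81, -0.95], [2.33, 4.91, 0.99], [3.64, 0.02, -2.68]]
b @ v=[[-0.69, -1.44, -0.14],[1.84, 5.65, 0.79],[-1.24, -3.42, -0.45]]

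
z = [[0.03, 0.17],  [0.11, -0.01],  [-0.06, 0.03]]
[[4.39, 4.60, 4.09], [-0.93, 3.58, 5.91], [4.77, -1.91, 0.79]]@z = [[0.39,0.82], [0.01,-0.02], [-0.11,0.85]]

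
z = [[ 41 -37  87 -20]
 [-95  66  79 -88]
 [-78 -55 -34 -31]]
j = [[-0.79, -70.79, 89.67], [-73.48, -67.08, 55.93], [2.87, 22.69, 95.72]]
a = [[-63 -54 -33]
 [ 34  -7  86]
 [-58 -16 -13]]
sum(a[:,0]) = -87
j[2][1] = 22.69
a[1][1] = -7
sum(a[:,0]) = -87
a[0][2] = -33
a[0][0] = -63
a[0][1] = -54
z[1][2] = 79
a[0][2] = -33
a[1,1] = -7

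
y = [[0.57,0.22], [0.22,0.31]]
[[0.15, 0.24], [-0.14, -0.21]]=y @ [[0.61, 0.95], [-0.88, -1.36]]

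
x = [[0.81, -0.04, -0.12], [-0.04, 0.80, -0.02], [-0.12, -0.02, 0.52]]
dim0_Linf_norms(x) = [0.81, 0.8, 0.52]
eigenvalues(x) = [0.47, 0.87, 0.79]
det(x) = 0.32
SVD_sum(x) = [[0.64, -0.32, -0.2], [-0.32, 0.16, 0.10], [-0.20, 0.1, 0.06]] + [[0.11, 0.26, -0.07], [0.26, 0.64, -0.17], [-0.07, -0.17, 0.04]] + [[0.06, 0.02, 0.15], [0.02, 0.00, 0.04], [0.15, 0.04, 0.41]]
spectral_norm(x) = 0.87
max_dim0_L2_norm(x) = 0.82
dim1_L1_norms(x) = [0.97, 0.86, 0.66]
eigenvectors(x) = [[0.34, 0.86, -0.37],[0.1, -0.43, -0.90],[0.93, -0.27, 0.23]]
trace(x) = 2.13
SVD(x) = [[-0.86,-0.37,0.34], [0.43,-0.9,0.10], [0.27,0.23,0.93]] @ diag([0.8678303504940772, 0.7886195363158028, 0.47355011319012014]) @ [[-0.86, 0.43, 0.27], [-0.37, -0.90, 0.23], [0.34, 0.10, 0.93]]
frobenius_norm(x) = 1.26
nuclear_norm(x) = 2.13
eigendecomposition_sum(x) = [[0.06, 0.02, 0.15],[0.02, 0.00, 0.04],[0.15, 0.04, 0.41]] + [[0.64, -0.32, -0.2], [-0.32, 0.16, 0.10], [-0.2, 0.1, 0.06]] + [[0.11,0.26,-0.07], [0.26,0.64,-0.17], [-0.07,-0.17,0.04]]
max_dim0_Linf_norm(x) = 0.81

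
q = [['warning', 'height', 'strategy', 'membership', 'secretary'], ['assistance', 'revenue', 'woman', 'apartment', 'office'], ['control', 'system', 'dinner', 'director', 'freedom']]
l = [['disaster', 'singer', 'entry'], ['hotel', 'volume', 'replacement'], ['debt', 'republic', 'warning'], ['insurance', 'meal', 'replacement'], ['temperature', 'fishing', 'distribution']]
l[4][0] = 'temperature'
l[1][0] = 'hotel'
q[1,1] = 'revenue'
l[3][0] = 'insurance'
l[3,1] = 'meal'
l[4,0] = 'temperature'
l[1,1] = 'volume'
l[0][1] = 'singer'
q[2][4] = 'freedom'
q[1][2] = 'woman'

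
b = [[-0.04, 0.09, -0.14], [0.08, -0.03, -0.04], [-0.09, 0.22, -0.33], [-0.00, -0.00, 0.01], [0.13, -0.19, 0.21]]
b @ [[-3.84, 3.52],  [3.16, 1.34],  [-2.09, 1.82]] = [[0.73, -0.28], [-0.32, 0.17], [1.73, -0.62], [-0.02, 0.02], [-1.54, 0.59]]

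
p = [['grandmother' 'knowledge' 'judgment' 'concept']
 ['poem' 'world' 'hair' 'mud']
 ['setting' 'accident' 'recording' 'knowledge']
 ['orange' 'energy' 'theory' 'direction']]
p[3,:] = ['orange', 'energy', 'theory', 'direction']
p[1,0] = 'poem'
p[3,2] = 'theory'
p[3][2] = 'theory'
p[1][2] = 'hair'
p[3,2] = 'theory'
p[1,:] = ['poem', 'world', 'hair', 'mud']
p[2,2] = 'recording'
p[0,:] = ['grandmother', 'knowledge', 'judgment', 'concept']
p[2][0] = 'setting'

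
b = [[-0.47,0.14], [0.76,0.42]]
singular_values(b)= [0.94, 0.32]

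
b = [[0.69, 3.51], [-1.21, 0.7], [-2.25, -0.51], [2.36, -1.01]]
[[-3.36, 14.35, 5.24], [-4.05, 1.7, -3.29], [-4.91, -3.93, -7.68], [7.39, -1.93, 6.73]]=b @ [[2.51, 0.86, 3.22], [-1.45, 3.92, 0.86]]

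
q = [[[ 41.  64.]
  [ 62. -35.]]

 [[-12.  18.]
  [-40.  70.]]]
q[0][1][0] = 62.0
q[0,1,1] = -35.0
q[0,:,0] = [41.0, 62.0]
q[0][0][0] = 41.0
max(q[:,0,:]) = 64.0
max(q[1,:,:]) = 70.0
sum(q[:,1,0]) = 22.0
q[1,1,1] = 70.0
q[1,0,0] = -12.0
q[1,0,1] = 18.0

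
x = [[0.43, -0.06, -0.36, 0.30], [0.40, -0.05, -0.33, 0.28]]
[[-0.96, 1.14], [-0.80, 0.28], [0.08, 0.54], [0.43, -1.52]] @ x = [[0.04, 0.0, -0.03, 0.03], [-0.23, 0.03, 0.2, -0.16], [0.25, -0.03, -0.21, 0.18], [-0.42, 0.05, 0.35, -0.3]]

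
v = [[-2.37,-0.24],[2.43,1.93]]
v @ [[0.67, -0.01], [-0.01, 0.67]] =[[-1.59, -0.14],[1.61, 1.27]]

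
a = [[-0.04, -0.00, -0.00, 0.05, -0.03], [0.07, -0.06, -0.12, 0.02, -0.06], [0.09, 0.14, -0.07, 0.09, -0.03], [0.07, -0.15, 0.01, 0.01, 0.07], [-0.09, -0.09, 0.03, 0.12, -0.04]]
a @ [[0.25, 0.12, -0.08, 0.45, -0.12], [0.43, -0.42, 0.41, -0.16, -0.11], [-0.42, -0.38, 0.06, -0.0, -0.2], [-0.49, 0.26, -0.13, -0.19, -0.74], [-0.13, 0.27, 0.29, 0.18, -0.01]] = [[-0.03, 0.00, -0.01, -0.03, -0.03], [0.04, 0.07, -0.06, 0.03, 0.01], [0.07, -0.01, 0.03, -0.0, -0.08], [-0.07, 0.09, -0.05, 0.07, -0.0], [-0.13, 0.04, -0.06, -0.06, -0.07]]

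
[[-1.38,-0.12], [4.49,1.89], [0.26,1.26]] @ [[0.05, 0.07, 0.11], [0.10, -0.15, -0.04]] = [[-0.08,-0.08,-0.15], [0.41,0.03,0.42], [0.14,-0.17,-0.02]]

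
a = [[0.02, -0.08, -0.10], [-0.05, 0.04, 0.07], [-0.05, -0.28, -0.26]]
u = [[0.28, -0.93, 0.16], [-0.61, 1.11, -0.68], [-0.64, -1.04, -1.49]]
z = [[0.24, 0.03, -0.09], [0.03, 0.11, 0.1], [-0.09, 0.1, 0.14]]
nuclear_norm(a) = 0.49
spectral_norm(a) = 0.41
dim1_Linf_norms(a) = [0.1, 0.07, 0.28]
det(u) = -0.01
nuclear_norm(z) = 0.50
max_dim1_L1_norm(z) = 0.36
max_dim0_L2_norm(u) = 1.78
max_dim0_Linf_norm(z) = 0.24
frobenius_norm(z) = 0.36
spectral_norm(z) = 0.30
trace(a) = -0.20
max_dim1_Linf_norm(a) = 0.28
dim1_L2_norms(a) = [0.13, 0.09, 0.39]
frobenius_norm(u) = 2.60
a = u @ z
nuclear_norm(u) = 3.67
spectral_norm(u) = 1.95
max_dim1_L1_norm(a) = 0.59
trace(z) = 0.49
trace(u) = -0.10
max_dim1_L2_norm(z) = 0.26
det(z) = -0.00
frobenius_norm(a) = 0.42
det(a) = -0.00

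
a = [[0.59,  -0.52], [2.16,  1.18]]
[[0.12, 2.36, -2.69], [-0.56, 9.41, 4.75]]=a@[[-0.08,4.22,-0.39], [-0.33,0.25,4.74]]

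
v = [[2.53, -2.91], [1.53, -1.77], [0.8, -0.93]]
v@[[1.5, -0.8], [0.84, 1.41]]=[[1.35, -6.13], [0.81, -3.72], [0.42, -1.95]]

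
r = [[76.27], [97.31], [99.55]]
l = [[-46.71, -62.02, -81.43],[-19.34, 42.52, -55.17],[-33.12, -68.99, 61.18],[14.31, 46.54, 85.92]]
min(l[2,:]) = -68.99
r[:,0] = [76.27, 97.31, 99.55]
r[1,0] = 97.31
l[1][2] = -55.17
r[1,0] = 97.31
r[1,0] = 97.31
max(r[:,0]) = 99.55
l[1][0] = -19.34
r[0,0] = 76.27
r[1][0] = 97.31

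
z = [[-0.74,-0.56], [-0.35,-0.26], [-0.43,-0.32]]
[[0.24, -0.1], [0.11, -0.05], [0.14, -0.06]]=z@[[-0.12,  0.05], [-0.27,  0.11]]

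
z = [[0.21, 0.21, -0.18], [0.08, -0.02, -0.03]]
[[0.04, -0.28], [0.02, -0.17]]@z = [[-0.01, 0.01, 0.00], [-0.01, 0.01, 0.00]]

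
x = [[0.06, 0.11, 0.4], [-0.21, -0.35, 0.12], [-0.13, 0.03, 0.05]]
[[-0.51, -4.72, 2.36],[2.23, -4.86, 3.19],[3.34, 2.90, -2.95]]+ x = [[-0.45, -4.61, 2.76], [2.02, -5.21, 3.31], [3.21, 2.93, -2.9]]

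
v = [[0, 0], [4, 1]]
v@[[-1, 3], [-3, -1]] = [[0, 0], [-7, 11]]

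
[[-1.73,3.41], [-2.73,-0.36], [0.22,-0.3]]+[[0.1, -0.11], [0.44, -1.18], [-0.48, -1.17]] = [[-1.63, 3.30], [-2.29, -1.54], [-0.26, -1.47]]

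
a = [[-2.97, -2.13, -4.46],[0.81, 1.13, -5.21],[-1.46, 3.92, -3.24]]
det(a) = -93.09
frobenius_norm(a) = 9.50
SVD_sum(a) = [[-1.13, 0.9, -4.31], [-1.23, 0.98, -4.71], [-1.04, 0.83, -3.99]] + [[-1.13, -3.25, -0.38], [0.24, 0.71, 0.08], [0.93, 2.68, 0.31]] + [[-0.72, 0.22, 0.23], [1.80, -0.55, -0.58], [-1.34, 0.41, 0.44]]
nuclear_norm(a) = 15.06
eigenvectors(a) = [[(-0.92+0j), 0.09+0.56j, 0.09-0.56j], [(-0.18+0j), 0.67+0.00j, 0.67-0.00j], [(-0.35+0j), 0.16-0.46j, 0.16+0.46j]]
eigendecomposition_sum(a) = [[-3.67+0.00j, (1.56-0j), -4.47+0.00j], [-0.70+0.00j, (0.3-0j), (-0.85+0j)], [-1.41+0.00j, (0.6-0j), (-1.71+0j)]] + [[(0.35+0.59j), -1.84+0.66j, 0.00-1.88j], [(0.76-0.3j), 0.42+2.26j, -2.18-0.36j], [-0.03-0.59j, (1.66+0.25j), (-0.76+1.42j)]] + [[0.35-0.59j, -1.84-0.66j, 0.00+1.88j], [0.76+0.30j, 0.42-2.26j, (-2.18+0.36j)], [(-0.03+0.59j), 1.66-0.25j, -0.76-1.42j]]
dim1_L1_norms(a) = [9.56, 7.15, 8.62]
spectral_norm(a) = 7.94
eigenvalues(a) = [(-5.09+0j), 4.28j, -4.28j]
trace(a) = -5.08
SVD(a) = [[0.57, 0.76, -0.30], [0.63, -0.17, 0.76], [0.53, -0.63, -0.57]] @ diag([7.938385955129552, 4.543295831201528, 2.5811996082420077]) @ [[-0.25, 0.2, -0.95], [-0.33, -0.94, -0.11], [0.91, -0.28, -0.30]]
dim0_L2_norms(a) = [3.41, 4.6, 7.59]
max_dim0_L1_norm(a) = 12.91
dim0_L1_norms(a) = [5.24, 7.18, 12.91]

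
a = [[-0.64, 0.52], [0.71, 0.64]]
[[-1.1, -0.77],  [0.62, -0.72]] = a @ [[1.32, 0.15],[-0.5, -1.29]]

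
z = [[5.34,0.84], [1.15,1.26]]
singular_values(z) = [5.57, 1.03]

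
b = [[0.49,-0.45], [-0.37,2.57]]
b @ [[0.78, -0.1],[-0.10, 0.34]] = [[0.43, -0.2], [-0.55, 0.91]]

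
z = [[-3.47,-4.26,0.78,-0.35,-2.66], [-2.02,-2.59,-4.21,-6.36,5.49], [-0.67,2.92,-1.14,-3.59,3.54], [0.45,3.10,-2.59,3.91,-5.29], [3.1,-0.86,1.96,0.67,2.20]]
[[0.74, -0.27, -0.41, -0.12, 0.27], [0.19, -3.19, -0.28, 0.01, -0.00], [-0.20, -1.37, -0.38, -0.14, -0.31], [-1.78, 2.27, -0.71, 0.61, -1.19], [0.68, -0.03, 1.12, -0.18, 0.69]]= z @ [[0.01, 0.09, 0.3, -0.01, -0.08], [-0.15, 0.10, -0.11, 0.0, -0.12], [0.26, 0.03, 0.1, -0.12, 0.13], [-0.11, 0.24, -0.09, 0.09, 0.17], [0.04, -0.2, -0.02, 0.01, 0.21]]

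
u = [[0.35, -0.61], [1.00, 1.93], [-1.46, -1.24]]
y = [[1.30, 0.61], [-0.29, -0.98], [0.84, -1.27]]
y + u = [[1.65, 0.0], [0.71, 0.95], [-0.62, -2.51]]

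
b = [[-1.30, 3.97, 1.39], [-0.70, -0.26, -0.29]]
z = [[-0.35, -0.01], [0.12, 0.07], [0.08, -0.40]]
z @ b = [[0.46, -1.39, -0.48],[-0.2, 0.46, 0.15],[0.18, 0.42, 0.23]]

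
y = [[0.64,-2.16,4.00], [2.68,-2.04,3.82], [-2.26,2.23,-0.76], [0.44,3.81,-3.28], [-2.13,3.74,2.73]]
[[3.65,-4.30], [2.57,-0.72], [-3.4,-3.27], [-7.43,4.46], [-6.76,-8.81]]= y @[[-0.42, 1.64],  [-1.98, -0.32],  [-0.09, -1.51]]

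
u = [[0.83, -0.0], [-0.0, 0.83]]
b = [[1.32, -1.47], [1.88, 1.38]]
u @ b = [[1.10, -1.22], [1.56, 1.15]]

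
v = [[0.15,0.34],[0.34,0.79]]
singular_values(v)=[0.94, 0.0]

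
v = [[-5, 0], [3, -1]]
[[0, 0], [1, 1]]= v @ [[0, 0], [-1, -1]]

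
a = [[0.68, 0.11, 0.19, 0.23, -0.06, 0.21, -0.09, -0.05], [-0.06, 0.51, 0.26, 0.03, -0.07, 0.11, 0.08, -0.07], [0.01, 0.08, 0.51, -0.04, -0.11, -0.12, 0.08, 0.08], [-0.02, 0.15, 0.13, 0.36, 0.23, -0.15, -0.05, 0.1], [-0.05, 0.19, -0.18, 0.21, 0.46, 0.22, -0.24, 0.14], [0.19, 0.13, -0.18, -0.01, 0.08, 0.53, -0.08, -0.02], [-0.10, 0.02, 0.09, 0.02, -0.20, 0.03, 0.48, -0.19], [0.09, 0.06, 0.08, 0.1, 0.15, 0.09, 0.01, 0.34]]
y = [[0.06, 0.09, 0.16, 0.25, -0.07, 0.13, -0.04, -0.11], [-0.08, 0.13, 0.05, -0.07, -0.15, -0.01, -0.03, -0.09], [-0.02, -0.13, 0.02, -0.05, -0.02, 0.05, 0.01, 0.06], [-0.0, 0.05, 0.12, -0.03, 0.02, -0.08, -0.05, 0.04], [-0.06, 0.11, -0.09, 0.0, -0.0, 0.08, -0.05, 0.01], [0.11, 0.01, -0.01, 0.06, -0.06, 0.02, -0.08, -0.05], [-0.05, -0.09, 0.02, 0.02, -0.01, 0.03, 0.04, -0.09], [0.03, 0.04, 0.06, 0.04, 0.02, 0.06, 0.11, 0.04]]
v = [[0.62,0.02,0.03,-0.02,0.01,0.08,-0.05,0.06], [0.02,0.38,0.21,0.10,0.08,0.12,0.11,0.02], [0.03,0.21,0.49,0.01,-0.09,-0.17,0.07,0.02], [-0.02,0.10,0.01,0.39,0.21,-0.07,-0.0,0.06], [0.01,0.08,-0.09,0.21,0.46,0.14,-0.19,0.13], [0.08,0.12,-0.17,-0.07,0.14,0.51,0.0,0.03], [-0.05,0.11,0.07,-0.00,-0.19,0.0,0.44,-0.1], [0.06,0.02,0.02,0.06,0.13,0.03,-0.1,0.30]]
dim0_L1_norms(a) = [1.2, 1.25, 1.62, 1.0, 1.36, 1.46, 1.11, 0.99]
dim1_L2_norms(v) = [0.63, 0.48, 0.57, 0.46, 0.59, 0.58, 0.51, 0.35]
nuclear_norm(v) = 3.59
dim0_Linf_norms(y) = [0.11, 0.13, 0.16, 0.25, 0.15, 0.13, 0.11, 0.11]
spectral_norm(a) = 1.00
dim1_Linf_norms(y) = [0.25, 0.15, 0.13, 0.12, 0.11, 0.11, 0.09, 0.11]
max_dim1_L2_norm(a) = 0.79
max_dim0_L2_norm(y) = 0.28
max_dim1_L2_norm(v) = 0.63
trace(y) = 0.28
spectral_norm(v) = 0.88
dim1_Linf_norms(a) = [0.68, 0.51, 0.51, 0.36, 0.46, 0.53, 0.48, 0.34]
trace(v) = 3.59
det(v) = 0.00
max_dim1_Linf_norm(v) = 0.62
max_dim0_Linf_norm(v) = 0.62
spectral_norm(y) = 0.40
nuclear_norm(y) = 1.47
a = v + y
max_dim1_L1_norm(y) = 0.91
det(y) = -0.00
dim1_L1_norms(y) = [0.91, 0.61, 0.36, 0.39, 0.4, 0.4, 0.35, 0.4]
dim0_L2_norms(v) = [0.63, 0.48, 0.57, 0.46, 0.59, 0.58, 0.51, 0.35]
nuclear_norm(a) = 4.08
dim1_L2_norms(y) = [0.37, 0.25, 0.16, 0.17, 0.18, 0.17, 0.15, 0.16]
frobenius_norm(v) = 1.50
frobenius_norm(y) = 0.60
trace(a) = 3.87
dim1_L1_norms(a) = [1.62, 1.19, 1.03, 1.19, 1.69, 1.22, 1.13, 0.92]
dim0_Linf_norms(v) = [0.62, 0.38, 0.49, 0.39, 0.46, 0.51, 0.44, 0.3]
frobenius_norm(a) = 1.70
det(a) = 0.00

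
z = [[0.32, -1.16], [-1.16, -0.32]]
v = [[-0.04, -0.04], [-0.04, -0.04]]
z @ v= [[0.03, 0.03], [0.06, 0.06]]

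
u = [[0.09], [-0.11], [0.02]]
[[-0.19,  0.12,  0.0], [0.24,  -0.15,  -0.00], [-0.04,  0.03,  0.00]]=u @ [[-2.15, 1.33, 0.02]]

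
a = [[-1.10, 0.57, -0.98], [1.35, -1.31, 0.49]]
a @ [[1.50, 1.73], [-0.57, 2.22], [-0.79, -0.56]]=[[-1.2, -0.09], [2.38, -0.85]]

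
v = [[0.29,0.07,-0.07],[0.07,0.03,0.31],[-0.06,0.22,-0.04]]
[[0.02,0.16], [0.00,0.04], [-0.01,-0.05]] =v@ [[0.07, 0.56], [-0.01, -0.05], [0.0, 0.02]]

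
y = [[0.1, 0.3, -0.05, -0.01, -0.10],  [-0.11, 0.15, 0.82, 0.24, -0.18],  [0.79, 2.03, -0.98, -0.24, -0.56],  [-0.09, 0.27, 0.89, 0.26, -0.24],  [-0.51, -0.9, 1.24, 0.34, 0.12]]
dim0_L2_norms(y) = [0.96, 2.26, 1.99, 0.55, 0.65]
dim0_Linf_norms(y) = [0.79, 2.03, 1.24, 0.34, 0.56]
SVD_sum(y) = [[0.1, 0.21, -0.17, -0.04, -0.05],[-0.13, -0.29, 0.23, 0.06, 0.07],[0.78, 1.73, -1.38, -0.36, -0.39],[-0.11, -0.25, 0.2, 0.05, 0.06],[-0.52, -1.15, 0.91, 0.24, 0.26]] + [[0.0, 0.09, 0.12, 0.04, -0.05], [0.02, 0.44, 0.59, 0.18, -0.25], [0.01, 0.30, 0.4, 0.12, -0.17], [0.02, 0.52, 0.69, 0.21, -0.29], [0.01, 0.25, 0.33, 0.10, -0.14]] + [[-0.00, -0.00, -0.0, -0.0, -0.00], [0.0, 0.0, 0.00, 0.00, 0.0], [-0.0, -0.00, -0.0, -0.00, -0.00], [-0.0, -0.00, -0.00, -0.0, -0.00], [-0.0, -0.00, -0.0, -0.00, -0.0]] + [[0.0, -0.0, 0.00, -0.00, -0.00],[-0.0, 0.00, -0.0, 0.0, 0.00],[-0.00, 0.00, -0.0, 0.0, 0.0],[0.00, -0.0, 0.00, -0.0, -0.0],[-0.00, 0.0, -0.00, 0.00, 0.00]] + [[-0.00, 0.0, 0.0, -0.00, 0.00], [-0.00, 0.0, 0.00, -0.0, 0.00], [-0.0, 0.00, 0.0, -0.00, 0.00], [0.0, -0.00, -0.00, 0.00, -0.0], [-0.00, 0.00, 0.0, -0.00, 0.0]]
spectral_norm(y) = 2.95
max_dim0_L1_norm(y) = 3.98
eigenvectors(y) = [[-0.05,0.12,0.46,-0.33,0.29], [0.34,0.55,-0.38,0.29,0.06], [-0.6,0.46,-0.14,0.22,-0.11], [0.37,0.64,0.43,-0.71,0.83], [0.62,0.26,-0.66,0.51,0.46]]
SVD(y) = [[-0.10, -0.11, -0.15, -0.5, 0.84], [0.14, -0.56, 0.79, 0.14, 0.16], [-0.82, -0.38, -0.2, 0.38, 0.04], [0.12, -0.66, -0.31, -0.52, -0.44], [0.54, -0.31, -0.47, 0.56, 0.27]] @ diag([2.9487023568128667, 1.423830886762454, 0.005765388966346061, 0.005171941551311471, 0.00016774428285262023]) @ [[-0.32,-0.72,0.57,0.15,0.16], [-0.02,-0.55,-0.74,-0.22,0.31], [0.71,0.02,0.19,0.17,0.66], [-0.56,0.34,-0.18,0.52,0.51], [-0.27,0.25,0.24,-0.79,0.43]]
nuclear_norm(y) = 4.38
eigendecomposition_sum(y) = [[0.05, 0.1, -0.09, -0.02, -0.02], [-0.34, -0.73, 0.64, 0.17, 0.16], [0.60, 1.3, -1.13, -0.3, -0.28], [-0.36, -0.78, 0.68, 0.18, 0.17], [-0.61, -1.32, 1.16, 0.31, 0.29]] + [[0.05,0.19,0.04,0.02,-0.07],[0.23,0.88,0.18,0.07,-0.34],[0.19,0.74,0.15,0.06,-0.28],[0.27,1.04,0.21,0.08,-0.4],[0.11,0.42,0.09,0.03,-0.16]] + [[0.01,  0.00,  -0.0,  -0.00,  -0.0], [-0.01,  -0.00,  0.00,  0.00,  0.00], [-0.00,  -0.0,  0.0,  0.00,  0.0], [0.01,  0.00,  -0.0,  -0.0,  -0.0], [-0.01,  -0.0,  0.00,  0.00,  0.00]] + [[-0.0, -0.0, 0.00, 0.0, -0.0], [0.0, 0.00, -0.0, -0.0, 0.00], [0.00, 0.0, -0.00, -0.00, 0.00], [-0.00, -0.0, 0.00, 0.00, -0.0], [0.0, 0.00, -0.00, -0.00, 0.0]] + [[-0.0, 0.0, -0.00, -0.00, -0.00], [-0.00, 0.00, -0.00, -0.00, -0.0], [0.00, -0.0, 0.00, 0.00, 0.0], [-0.01, 0.01, -0.00, -0.00, -0.01], [-0.00, 0.01, -0.0, -0.0, -0.01]]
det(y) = 0.00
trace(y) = -0.35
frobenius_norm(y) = 3.27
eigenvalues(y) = [-1.35, 1.01, 0.0, 0.0, -0.01]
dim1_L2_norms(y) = [0.34, 0.89, 2.47, 1.0, 1.65]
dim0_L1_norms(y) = [1.6, 3.65, 3.98, 1.09, 1.2]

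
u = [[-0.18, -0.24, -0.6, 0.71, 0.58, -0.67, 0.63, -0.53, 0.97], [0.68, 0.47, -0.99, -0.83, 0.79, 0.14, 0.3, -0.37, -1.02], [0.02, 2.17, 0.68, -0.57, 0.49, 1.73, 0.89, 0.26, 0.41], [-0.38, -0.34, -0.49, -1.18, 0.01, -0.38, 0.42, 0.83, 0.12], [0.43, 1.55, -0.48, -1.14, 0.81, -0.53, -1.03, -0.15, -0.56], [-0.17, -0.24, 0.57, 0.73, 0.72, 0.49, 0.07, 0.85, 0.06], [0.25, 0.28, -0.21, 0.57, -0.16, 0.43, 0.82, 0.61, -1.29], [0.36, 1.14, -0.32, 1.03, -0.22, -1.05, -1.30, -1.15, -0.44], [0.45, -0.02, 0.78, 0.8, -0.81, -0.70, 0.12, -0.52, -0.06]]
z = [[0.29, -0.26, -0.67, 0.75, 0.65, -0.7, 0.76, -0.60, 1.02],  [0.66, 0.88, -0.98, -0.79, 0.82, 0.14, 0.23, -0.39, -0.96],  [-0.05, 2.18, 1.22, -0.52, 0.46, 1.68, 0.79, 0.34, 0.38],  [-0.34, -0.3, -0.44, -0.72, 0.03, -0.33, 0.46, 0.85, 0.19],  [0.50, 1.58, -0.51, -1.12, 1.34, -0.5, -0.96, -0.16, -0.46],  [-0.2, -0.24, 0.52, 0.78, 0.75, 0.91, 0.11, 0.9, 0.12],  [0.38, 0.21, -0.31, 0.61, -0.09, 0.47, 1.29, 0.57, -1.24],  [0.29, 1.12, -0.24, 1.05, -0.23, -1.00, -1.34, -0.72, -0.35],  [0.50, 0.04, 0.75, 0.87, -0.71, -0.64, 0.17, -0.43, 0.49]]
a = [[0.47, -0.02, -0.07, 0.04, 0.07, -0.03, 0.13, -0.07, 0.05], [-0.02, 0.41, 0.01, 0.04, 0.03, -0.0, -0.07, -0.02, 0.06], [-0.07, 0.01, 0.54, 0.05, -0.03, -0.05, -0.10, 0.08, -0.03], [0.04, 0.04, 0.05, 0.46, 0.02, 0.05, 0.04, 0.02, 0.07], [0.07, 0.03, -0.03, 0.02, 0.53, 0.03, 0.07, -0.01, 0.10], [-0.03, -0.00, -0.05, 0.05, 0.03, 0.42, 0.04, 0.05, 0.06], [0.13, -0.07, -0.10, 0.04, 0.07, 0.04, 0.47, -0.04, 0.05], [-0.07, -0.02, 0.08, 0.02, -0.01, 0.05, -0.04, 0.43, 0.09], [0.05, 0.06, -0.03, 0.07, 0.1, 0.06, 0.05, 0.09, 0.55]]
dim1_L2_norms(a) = [0.51, 0.42, 0.57, 0.48, 0.55, 0.44, 0.51, 0.46, 0.58]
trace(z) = 4.98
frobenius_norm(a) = 1.51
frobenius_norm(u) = 6.51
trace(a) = 4.28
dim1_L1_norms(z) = [5.7, 5.85, 7.62, 3.66, 7.13, 4.53, 5.17, 6.34, 4.6]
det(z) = 15.52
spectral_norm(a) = 0.82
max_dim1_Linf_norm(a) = 0.55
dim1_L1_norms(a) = [0.95, 0.66, 0.96, 0.79, 0.89, 0.73, 1.01, 0.81, 1.06]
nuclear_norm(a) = 4.28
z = u + a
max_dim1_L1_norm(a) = 1.06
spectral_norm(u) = 3.61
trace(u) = 0.70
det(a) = 0.00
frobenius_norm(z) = 6.72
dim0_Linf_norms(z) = [0.66, 2.18, 1.22, 1.12, 1.34, 1.68, 1.34, 0.9, 1.24]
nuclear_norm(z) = 17.21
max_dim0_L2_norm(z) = 3.09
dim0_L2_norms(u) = [1.12, 2.99, 1.83, 2.6, 1.76, 2.43, 2.21, 1.97, 2.08]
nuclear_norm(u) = 16.61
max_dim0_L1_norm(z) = 7.21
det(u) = -0.86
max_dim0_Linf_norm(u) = 2.17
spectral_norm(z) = 3.77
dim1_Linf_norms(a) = [0.47, 0.41, 0.54, 0.46, 0.53, 0.42, 0.47, 0.43, 0.55]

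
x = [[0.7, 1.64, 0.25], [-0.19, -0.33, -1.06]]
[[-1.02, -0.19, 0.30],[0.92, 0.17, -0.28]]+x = [[-0.32, 1.45, 0.55], [0.73, -0.16, -1.34]]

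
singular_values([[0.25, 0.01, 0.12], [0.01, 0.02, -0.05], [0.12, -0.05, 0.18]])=[0.34, 0.11, 0.0]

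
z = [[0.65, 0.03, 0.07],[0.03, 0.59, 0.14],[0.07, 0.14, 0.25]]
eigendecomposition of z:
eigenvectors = [[0.12, -0.76, 0.64], [0.32, -0.58, -0.75], [-0.94, -0.30, -0.17]]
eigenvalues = [0.19, 0.7, 0.6]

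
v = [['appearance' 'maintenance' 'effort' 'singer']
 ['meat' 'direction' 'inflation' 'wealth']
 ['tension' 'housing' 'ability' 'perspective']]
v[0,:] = ['appearance', 'maintenance', 'effort', 'singer']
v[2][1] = 'housing'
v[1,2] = 'inflation'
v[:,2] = ['effort', 'inflation', 'ability']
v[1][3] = 'wealth'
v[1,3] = 'wealth'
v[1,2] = 'inflation'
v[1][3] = 'wealth'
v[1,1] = 'direction'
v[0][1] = 'maintenance'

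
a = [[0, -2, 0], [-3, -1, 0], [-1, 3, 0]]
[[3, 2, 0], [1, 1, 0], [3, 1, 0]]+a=[[3, 0, 0], [-2, 0, 0], [2, 4, 0]]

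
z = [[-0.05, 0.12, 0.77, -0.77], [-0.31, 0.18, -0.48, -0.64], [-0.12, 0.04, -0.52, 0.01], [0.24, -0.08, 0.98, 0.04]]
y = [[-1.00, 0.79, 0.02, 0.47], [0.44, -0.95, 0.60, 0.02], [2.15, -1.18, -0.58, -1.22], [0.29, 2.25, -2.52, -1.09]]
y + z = [[-1.05, 0.91, 0.79, -0.30], [0.13, -0.77, 0.12, -0.62], [2.03, -1.14, -1.10, -1.21], [0.53, 2.17, -1.54, -1.05]]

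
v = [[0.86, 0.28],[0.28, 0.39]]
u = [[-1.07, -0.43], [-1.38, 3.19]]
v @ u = [[-1.31, 0.52],[-0.84, 1.12]]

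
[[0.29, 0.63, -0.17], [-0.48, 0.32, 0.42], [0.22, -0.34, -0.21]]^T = [[0.29, -0.48, 0.22], [0.63, 0.32, -0.34], [-0.17, 0.42, -0.21]]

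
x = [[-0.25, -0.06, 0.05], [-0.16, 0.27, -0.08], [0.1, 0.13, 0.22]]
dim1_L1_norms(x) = [0.36, 0.51, 0.45]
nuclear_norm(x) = 0.85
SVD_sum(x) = [[-0.13, 0.08, -0.04], [-0.24, 0.15, -0.08], [0.06, -0.04, 0.02]] + [[-0.05, -0.11, -0.05], [0.05, 0.11, 0.05], [0.09, 0.19, 0.09]] + [[-0.07, -0.03, 0.14], [0.02, 0.01, -0.05], [-0.05, -0.03, 0.11]]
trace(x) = 0.24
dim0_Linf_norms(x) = [0.25, 0.27, 0.22]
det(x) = -0.02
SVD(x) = [[-0.47, 0.43, 0.77], [-0.86, -0.44, -0.27], [0.22, -0.79, 0.58]] @ diag([0.339563999941493, 0.29685076808196276, 0.2130162234030135]) @ [[0.81, -0.51, 0.28],[-0.39, -0.83, -0.39],[-0.43, -0.21, 0.88]]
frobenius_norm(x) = 0.50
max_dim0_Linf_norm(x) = 0.27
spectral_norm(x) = 0.34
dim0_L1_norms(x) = [0.51, 0.46, 0.35]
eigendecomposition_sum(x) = [[-0.26-0.00j, (-0.03+0j), 0.02+0.00j], [-0.07-0.00j, (-0.01+0j), (0.01+0j)], [(0.07+0j), (0.01-0j), (-0.01-0j)]] + [[(0.01+0j), (-0.01-0.01j), 0.01-0.01j], [-0.05+0.03j, (0.14+0.01j), (-0.04+0.12j)], [(0.01+0.06j), (0.06-0.15j), 0.11+0.09j]] + [[(0.01-0j), -0.01+0.01j, (0.01+0.01j)], [(-0.05-0.03j), 0.14-0.01j, (-0.04-0.12j)], [(0.01-0.06j), (0.06+0.15j), 0.11-0.09j]]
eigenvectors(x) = [[0.94+0.00j,-0.03+0.08j,-0.03-0.08j], [(0.24+0j),-0.20-0.63j,-0.20+0.63j], [(-0.25+0j),(-0.74+0j),-0.74-0.00j]]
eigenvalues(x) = [(-0.28+0j), (0.26+0.1j), (0.26-0.1j)]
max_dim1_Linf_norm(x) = 0.27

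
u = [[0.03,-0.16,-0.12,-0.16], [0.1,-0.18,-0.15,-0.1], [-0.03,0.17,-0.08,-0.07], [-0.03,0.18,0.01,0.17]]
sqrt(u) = [[0.14+0.30j, (-0-0.23j), (-0.29+0j), (-0.27+0.11j)], [(0.14+0.06j), 0.11-0.05j, -0.32+0.00j, (-0.14+0.02j)], [-0.22+0.16j, 0.53-0.12j, (0.18+0j), (-0.06+0.06j)], [(-0.08-0.02j), (0.24+0.01j), 0.10-0.00j, 0.43-0.01j]]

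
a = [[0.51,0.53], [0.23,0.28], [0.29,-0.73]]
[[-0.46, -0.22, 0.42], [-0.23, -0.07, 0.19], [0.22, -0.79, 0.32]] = a@ [[-0.42, -1.1, 0.91],[-0.47, 0.65, -0.08]]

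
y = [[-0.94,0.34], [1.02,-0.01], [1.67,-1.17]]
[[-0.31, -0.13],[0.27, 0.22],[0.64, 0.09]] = y@[[0.26, 0.22], [-0.18, 0.24]]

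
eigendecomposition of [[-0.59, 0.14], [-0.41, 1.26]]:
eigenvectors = [[-0.98, -0.08], [-0.22, -1.00]]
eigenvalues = [-0.56, 1.23]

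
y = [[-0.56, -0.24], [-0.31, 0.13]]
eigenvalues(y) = [-0.65, 0.22]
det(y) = -0.15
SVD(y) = [[-0.91, -0.41], [-0.41, 0.91]] @ diag([0.6590217774770353, 0.22336135926119594]) @ [[0.97,0.25], [-0.25,0.97]]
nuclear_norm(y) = 0.88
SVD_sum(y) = [[-0.58, -0.15], [-0.26, -0.07]] + [[0.02, -0.09], [-0.05, 0.2]]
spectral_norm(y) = 0.66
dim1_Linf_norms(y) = [0.56, 0.31]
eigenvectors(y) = [[-0.93,0.29], [-0.37,-0.96]]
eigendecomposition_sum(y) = [[-0.58,-0.18], [-0.23,-0.07]] + [[0.02, -0.06],  [-0.08, 0.2]]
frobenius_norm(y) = 0.70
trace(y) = -0.43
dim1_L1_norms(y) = [0.8, 0.44]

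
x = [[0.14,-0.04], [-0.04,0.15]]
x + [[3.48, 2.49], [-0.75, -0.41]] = [[3.62, 2.45],[-0.79, -0.26]]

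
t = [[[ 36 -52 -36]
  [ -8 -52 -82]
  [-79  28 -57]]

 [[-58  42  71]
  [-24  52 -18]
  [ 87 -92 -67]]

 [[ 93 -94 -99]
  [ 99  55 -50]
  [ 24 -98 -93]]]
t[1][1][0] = -24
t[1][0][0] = -58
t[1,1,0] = -24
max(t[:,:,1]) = 55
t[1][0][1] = 42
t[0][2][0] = -79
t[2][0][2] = -99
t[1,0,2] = 71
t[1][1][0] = -24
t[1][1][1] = 52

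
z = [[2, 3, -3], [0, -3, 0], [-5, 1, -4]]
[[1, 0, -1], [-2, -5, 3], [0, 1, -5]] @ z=[[7, 2, 1], [-19, 12, -6], [25, -8, 20]]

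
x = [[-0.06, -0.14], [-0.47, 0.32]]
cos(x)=[[0.97, 0.02], [0.06, 0.92]]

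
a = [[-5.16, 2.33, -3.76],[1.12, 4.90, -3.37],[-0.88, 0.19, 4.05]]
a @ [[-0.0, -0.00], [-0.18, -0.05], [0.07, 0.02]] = [[-0.68, -0.19], [-1.12, -0.31], [0.25, 0.07]]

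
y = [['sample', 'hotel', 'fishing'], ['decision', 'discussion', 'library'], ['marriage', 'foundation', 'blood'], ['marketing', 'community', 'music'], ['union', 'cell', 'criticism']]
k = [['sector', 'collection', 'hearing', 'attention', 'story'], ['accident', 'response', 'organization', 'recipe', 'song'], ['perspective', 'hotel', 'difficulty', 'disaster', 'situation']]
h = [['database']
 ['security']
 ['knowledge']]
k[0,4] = 'story'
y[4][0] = 'union'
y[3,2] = 'music'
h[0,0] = 'database'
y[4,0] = 'union'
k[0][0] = 'sector'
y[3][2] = 'music'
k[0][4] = 'story'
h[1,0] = 'security'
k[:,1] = ['collection', 'response', 'hotel']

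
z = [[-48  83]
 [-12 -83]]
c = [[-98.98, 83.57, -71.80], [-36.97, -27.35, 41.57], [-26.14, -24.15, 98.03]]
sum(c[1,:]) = -22.749999999999993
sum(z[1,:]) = -95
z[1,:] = [-12, -83]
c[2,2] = 98.03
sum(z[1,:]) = -95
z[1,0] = -12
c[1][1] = -27.35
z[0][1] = 83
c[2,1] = -24.15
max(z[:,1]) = 83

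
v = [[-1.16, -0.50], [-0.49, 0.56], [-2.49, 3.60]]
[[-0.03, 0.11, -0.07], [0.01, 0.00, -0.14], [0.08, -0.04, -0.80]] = v @ [[0.01,-0.07,0.12], [0.03,-0.06,-0.14]]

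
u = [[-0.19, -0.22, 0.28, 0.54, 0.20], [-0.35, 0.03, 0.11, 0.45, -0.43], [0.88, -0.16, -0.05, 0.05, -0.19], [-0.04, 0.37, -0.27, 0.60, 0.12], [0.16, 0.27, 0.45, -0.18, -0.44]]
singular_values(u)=[1.11, 0.82, 0.8, 0.57, 0.34]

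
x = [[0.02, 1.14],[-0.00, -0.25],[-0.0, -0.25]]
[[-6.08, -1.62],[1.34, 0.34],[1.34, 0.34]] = x @[[0.86, -3.08], [-5.35, -1.37]]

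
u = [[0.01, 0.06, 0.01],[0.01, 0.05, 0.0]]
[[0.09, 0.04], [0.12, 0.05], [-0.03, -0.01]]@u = [[0.0, 0.01, 0.0], [0.00, 0.01, 0.00], [-0.00, -0.00, -0.0]]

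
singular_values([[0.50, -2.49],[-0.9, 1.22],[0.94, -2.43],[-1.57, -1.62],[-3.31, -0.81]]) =[4.13, 3.89]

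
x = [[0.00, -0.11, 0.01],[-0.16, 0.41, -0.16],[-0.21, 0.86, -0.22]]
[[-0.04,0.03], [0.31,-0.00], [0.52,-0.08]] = x@[[-0.41, -0.35], [0.33, -0.27], [-0.66, -0.34]]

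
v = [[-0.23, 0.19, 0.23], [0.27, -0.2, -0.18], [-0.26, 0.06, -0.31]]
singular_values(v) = [0.54, 0.41, 0.0]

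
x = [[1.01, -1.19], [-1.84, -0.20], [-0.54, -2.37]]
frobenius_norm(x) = 3.43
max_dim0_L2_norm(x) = 2.66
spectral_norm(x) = 2.67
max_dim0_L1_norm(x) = 3.76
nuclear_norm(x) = 4.82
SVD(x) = [[-0.37, 0.56], [-0.20, -0.83], [-0.91, -0.05]] @ diag([2.6746840239734633, 2.1485728686505206]) @ [[0.18,0.98], [0.98,-0.18]]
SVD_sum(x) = [[-0.18, -0.97], [-0.09, -0.52], [-0.43, -2.39]] + [[1.19, -0.22],[-1.75, 0.32],[-0.11, 0.02]]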